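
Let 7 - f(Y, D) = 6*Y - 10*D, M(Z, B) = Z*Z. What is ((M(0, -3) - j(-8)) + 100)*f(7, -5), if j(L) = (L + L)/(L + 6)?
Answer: -7820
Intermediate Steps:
j(L) = 2*L/(6 + L) (j(L) = (2*L)/(6 + L) = 2*L/(6 + L))
M(Z, B) = Z²
f(Y, D) = 7 - 6*Y + 10*D (f(Y, D) = 7 - (6*Y - 10*D) = 7 - (-10*D + 6*Y) = 7 + (-6*Y + 10*D) = 7 - 6*Y + 10*D)
((M(0, -3) - j(-8)) + 100)*f(7, -5) = ((0² - 2*(-8)/(6 - 8)) + 100)*(7 - 6*7 + 10*(-5)) = ((0 - 2*(-8)/(-2)) + 100)*(7 - 42 - 50) = ((0 - 2*(-8)*(-1)/2) + 100)*(-85) = ((0 - 1*8) + 100)*(-85) = ((0 - 8) + 100)*(-85) = (-8 + 100)*(-85) = 92*(-85) = -7820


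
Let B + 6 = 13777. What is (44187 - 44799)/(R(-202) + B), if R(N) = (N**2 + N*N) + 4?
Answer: -612/95383 ≈ -0.0064162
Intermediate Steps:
B = 13771 (B = -6 + 13777 = 13771)
R(N) = 4 + 2*N**2 (R(N) = (N**2 + N**2) + 4 = 2*N**2 + 4 = 4 + 2*N**2)
(44187 - 44799)/(R(-202) + B) = (44187 - 44799)/((4 + 2*(-202)**2) + 13771) = -612/((4 + 2*40804) + 13771) = -612/((4 + 81608) + 13771) = -612/(81612 + 13771) = -612/95383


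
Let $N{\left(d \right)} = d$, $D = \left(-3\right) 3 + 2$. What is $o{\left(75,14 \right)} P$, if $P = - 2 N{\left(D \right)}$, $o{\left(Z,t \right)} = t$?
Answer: $196$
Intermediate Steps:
$D = -7$ ($D = -9 + 2 = -7$)
$P = 14$ ($P = \left(-2\right) \left(-7\right) = 14$)
$o{\left(75,14 \right)} P = 14 \cdot 14 = 196$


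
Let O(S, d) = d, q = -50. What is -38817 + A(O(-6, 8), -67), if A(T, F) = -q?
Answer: -38767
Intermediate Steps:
A(T, F) = 50 (A(T, F) = -1*(-50) = 50)
-38817 + A(O(-6, 8), -67) = -38817 + 50 = -38767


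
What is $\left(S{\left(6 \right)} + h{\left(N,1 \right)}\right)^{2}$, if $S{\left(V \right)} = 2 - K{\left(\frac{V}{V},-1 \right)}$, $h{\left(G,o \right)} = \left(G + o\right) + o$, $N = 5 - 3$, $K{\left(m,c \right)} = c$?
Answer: $49$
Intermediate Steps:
$N = 2$ ($N = 5 - 3 = 2$)
$h{\left(G,o \right)} = G + 2 o$
$S{\left(V \right)} = 3$ ($S{\left(V \right)} = 2 - -1 = 2 + 1 = 3$)
$\left(S{\left(6 \right)} + h{\left(N,1 \right)}\right)^{2} = \left(3 + \left(2 + 2 \cdot 1\right)\right)^{2} = \left(3 + \left(2 + 2\right)\right)^{2} = \left(3 + 4\right)^{2} = 7^{2} = 49$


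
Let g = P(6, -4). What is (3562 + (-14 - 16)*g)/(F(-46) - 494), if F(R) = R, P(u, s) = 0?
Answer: -1781/270 ≈ -6.5963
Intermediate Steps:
g = 0
(3562 + (-14 - 16)*g)/(F(-46) - 494) = (3562 + (-14 - 16)*0)/(-46 - 494) = (3562 - 30*0)/(-540) = (3562 + 0)*(-1/540) = 3562*(-1/540) = -1781/270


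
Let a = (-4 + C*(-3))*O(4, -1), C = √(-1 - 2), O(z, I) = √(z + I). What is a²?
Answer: -33 + 72*I*√3 ≈ -33.0 + 124.71*I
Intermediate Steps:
O(z, I) = √(I + z)
C = I*√3 (C = √(-3) = I*√3 ≈ 1.732*I)
a = √3*(-4 - 3*I*√3) (a = (-4 + (I*√3)*(-3))*√(-1 + 4) = (-4 - 3*I*√3)*√3 = √3*(-4 - 3*I*√3) ≈ -6.9282 - 9.0*I)
a² = (-9*I - 4*√3)²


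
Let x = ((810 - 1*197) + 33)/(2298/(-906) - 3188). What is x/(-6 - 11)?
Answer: 5738/481771 ≈ 0.011910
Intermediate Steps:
x = -97546/481771 (x = ((810 - 197) + 33)/(2298*(-1/906) - 3188) = (613 + 33)/(-383/151 - 3188) = 646/(-481771/151) = 646*(-151/481771) = -97546/481771 ≈ -0.20247)
x/(-6 - 11) = -97546/(481771*(-6 - 11)) = -97546/481771/(-17) = -97546/481771*(-1/17) = 5738/481771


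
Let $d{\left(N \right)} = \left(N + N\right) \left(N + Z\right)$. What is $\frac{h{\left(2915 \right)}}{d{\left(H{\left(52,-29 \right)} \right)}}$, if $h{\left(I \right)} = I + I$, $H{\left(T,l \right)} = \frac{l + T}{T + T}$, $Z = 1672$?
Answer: $\frac{31528640}{3999953} \approx 7.8823$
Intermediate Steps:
$H{\left(T,l \right)} = \frac{T + l}{2 T}$
$d{\left(N \right)} = 2 N \left(1672 + N\right)$ ($d{\left(N \right)} = \left(N + N\right) \left(N + 1672\right) = 2 N \left(1672 + N\right)$)
$h{\left(I \right)} = 2 I$
$\frac{h{\left(2915 \right)}}{d{\left(H{\left(52,-29 \right)} \right)}} = \frac{2 \cdot 2915}{2 \frac{52 - 29}{2 \cdot 52} \left(1672 + \frac{52 - 29}{2 \cdot 52}\right)} = \frac{5830}{2 \cdot \frac{1}{2} \cdot \frac{1}{52} \cdot 23 \left(1672 + \frac{1}{2} \cdot \frac{1}{52} \cdot 23\right)} = \frac{5830}{2 \cdot \frac{23}{104} \left(1672 + \frac{23}{104}\right)} = \frac{5830}{2 \cdot \frac{23}{104} \cdot \frac{173911}{104}} = \frac{5830}{\frac{3999953}{5408}} = 5830 \cdot \frac{5408}{3999953} = \frac{31528640}{3999953}$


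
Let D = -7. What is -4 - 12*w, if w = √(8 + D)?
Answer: -16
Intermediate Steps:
w = 1 (w = √(8 - 7) = √1 = 1)
-4 - 12*w = -4 - 12*1 = -4 - 12 = -16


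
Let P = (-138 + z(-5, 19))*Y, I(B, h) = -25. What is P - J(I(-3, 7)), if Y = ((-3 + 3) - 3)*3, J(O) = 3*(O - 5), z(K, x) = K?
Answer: 1377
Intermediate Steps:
J(O) = -15 + 3*O (J(O) = 3*(-5 + O) = -15 + 3*O)
Y = -9 (Y = (0 - 3)*3 = -3*3 = -9)
P = 1287 (P = (-138 - 5)*(-9) = -143*(-9) = 1287)
P - J(I(-3, 7)) = 1287 - (-15 + 3*(-25)) = 1287 - (-15 - 75) = 1287 - 1*(-90) = 1287 + 90 = 1377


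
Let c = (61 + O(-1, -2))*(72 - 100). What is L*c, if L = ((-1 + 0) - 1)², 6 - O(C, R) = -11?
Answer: -8736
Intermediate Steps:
O(C, R) = 17 (O(C, R) = 6 - 1*(-11) = 6 + 11 = 17)
L = 4 (L = (-1 - 1)² = (-2)² = 4)
c = -2184 (c = (61 + 17)*(72 - 100) = 78*(-28) = -2184)
L*c = 4*(-2184) = -8736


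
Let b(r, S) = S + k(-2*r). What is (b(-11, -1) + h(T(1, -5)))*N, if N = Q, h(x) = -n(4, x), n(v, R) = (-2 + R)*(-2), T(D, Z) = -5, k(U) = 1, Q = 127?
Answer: -1778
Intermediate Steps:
n(v, R) = 4 - 2*R
b(r, S) = 1 + S (b(r, S) = S + 1 = 1 + S)
h(x) = -4 + 2*x (h(x) = -(4 - 2*x) = -4 + 2*x)
N = 127
(b(-11, -1) + h(T(1, -5)))*N = ((1 - 1) + (-4 + 2*(-5)))*127 = (0 + (-4 - 10))*127 = (0 - 14)*127 = -14*127 = -1778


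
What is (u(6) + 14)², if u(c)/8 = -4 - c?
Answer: 4356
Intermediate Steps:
u(c) = -32 - 8*c (u(c) = 8*(-4 - c) = -32 - 8*c)
(u(6) + 14)² = ((-32 - 8*6) + 14)² = ((-32 - 48) + 14)² = (-80 + 14)² = (-66)² = 4356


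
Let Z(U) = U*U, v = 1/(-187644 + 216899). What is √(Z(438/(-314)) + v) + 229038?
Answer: 229038 + 2*√10262095990130/4593035 ≈ 2.2904e+5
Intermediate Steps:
v = 1/29255 ≈ 3.4182e-5
Z(U) = U²
√(Z(438/(-314)) + v) + 229038 = √((438/(-314))² + 1/29255) + 229038 = √((438*(-1/314))² + 1/29255) + 229038 = √((-219/157)² + 1/29255) + 229038 = √(47961/24649 + 1/29255) + 229038 = √(1403123704/721106495) + 229038 = 2*√10262095990130/4593035 + 229038 = 229038 + 2*√10262095990130/4593035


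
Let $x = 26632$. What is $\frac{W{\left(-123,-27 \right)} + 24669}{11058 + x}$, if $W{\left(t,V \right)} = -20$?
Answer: $\frac{24649}{37690} \approx 0.65399$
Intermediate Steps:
$\frac{W{\left(-123,-27 \right)} + 24669}{11058 + x} = \frac{-20 + 24669}{11058 + 26632} = \frac{24649}{37690}$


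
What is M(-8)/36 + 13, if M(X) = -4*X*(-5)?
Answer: 77/9 ≈ 8.5556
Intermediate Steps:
M(X) = 20*X
M(-8)/36 + 13 = (20*(-8))/36 + 13 = -160*1/36 + 13 = -40/9 + 13 = 77/9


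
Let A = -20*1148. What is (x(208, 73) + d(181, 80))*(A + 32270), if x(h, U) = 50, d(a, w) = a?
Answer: 2150610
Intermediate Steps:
A = -22960
(x(208, 73) + d(181, 80))*(A + 32270) = (50 + 181)*(-22960 + 32270) = 231*9310 = 2150610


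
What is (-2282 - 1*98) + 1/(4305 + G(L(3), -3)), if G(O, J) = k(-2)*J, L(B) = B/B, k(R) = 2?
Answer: -10231619/4299 ≈ -2380.0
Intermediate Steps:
L(B) = 1
G(O, J) = 2*J
(-2282 - 1*98) + 1/(4305 + G(L(3), -3)) = (-2282 - 1*98) + 1/(4305 + 2*(-3)) = (-2282 - 98) + 1/(4305 - 6) = -2380 + 1/4299 = -10231619/4299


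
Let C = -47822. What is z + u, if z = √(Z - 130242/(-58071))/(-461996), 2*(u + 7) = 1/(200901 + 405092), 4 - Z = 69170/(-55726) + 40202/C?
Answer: -8483901/1211986 - √346128073371024074868596573/2979009472824011198 ≈ -7.0000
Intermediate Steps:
Z = 4051964870/666232193 (Z = 4 - (69170/(-55726) + 40202/(-47822)) = 4 - (69170*(-1/55726) + 40202*(-1/47822)) = 4 - (-34585/27863 - 20101/23911) = 4 - 1*(-1387036098/666232193) = 4 + 1387036098/666232193 = 4051964870/666232193 ≈ 6.0819)
u = -8483901/1211986 (u = -7 + 1/(2*(200901 + 405092)) = -7 + (½)/605993 = -7 + (½)*(1/605993) = -7 + 1/1211986 = -8483901/1211986 ≈ -7.0000)
z = -√346128073371024074868596573/2979009472824011198 (z = √(4051964870/666232193 - 130242/(-58071))/(-461996) = √(4051964870/666232193 - 130242*(-1/58071))*(-1/461996) = √(4051964870/666232193 + 43414/19357)*(-1/461996) = √(107357688415492/12896256559901)*(-1/461996) = (2*√346128073371024074868596573/12896256559901)*(-1/461996) = -√346128073371024074868596573/2979009472824011198 ≈ -6.2452e-6)
z + u = -√346128073371024074868596573/2979009472824011198 - 8483901/1211986 = -8483901/1211986 - √346128073371024074868596573/2979009472824011198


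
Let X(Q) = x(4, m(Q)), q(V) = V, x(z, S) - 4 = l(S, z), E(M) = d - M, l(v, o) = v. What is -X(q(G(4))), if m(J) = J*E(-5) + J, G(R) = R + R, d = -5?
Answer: -12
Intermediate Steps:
G(R) = 2*R
E(M) = -5 - M
m(J) = J (m(J) = J*(-5 - 1*(-5)) + J = J*(-5 + 5) + J = J*0 + J = 0 + J = J)
x(z, S) = 4 + S
X(Q) = 4 + Q
-X(q(G(4))) = -(4 + 2*4) = -(4 + 8) = -1*12 = -12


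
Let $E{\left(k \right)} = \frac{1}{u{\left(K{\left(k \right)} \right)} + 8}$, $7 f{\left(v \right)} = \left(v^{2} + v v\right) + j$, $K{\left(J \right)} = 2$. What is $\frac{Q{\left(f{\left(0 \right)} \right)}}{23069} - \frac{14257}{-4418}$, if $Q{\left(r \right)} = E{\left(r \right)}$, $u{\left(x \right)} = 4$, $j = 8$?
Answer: $\frac{1973370607}{611513052} \approx 3.227$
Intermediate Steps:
$f{\left(v \right)} = \frac{8}{7} + \frac{2 v^{2}}{7}$ ($f{\left(v \right)} = \frac{\left(v^{2} + v v\right) + 8}{7} = \frac{\left(v^{2} + v^{2}\right) + 8}{7} = \frac{2 v^{2} + 8}{7} = \frac{8 + 2 v^{2}}{7} = \frac{8}{7} + \frac{2 v^{2}}{7}$)
$E{\left(k \right)} = \frac{1}{12}$ ($E{\left(k \right)} = \frac{1}{4 + 8} = \frac{1}{12}$)
$Q{\left(r \right)} = \frac{1}{12}$
$\frac{Q{\left(f{\left(0 \right)} \right)}}{23069} - \frac{14257}{-4418} = \frac{1}{12 \cdot 23069} - \frac{14257}{-4418} = \frac{1}{12} \cdot \frac{1}{23069} - - \frac{14257}{4418} = \frac{1}{276828} + \frac{14257}{4418} = \frac{1973370607}{611513052}$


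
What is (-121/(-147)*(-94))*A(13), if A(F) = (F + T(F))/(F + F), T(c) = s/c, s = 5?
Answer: -329846/8281 ≈ -39.832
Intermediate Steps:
T(c) = 5/c
A(F) = (F + 5/F)/(2*F) (A(F) = (F + 5/F)/(F + F) = (F + 5/F)/((2*F)) = (F + 5/F)*(1/(2*F)) = (F + 5/F)/(2*F))
(-121/(-147)*(-94))*A(13) = (-121/(-147)*(-94))*((½)*(5 + 13²)/13²) = (-121*(-1/147)*(-94))*((½)*(1/169)*(5 + 169)) = ((121/147)*(-94))*((½)*(1/169)*174) = -11374/147*87/169 = -329846/8281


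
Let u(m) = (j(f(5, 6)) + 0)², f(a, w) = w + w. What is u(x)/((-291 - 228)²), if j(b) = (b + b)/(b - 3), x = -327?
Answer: 64/2424249 ≈ 2.6400e-5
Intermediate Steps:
f(a, w) = 2*w
j(b) = 2*b/(-3 + b) (j(b) = (2*b)/(-3 + b) = 2*b/(-3 + b))
u(m) = 64/9 (u(m) = (2*(2*6)/(-3 + 2*6) + 0)² = (2*12/(-3 + 12) + 0)² = (2*12/9 + 0)² = (2*12*(⅑) + 0)² = (8/3 + 0)² = (8/3)² = 64/9)
u(x)/((-291 - 228)²) = 64/(9*((-291 - 228)²)) = 64/(9*((-519)²)) = (64/9)/269361 = (64/9)*(1/269361) = 64/2424249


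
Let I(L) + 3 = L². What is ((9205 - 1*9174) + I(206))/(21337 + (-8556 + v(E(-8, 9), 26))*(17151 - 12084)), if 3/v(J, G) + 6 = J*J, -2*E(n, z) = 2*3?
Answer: -1327/1353964 ≈ -0.00098008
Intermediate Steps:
E(n, z) = -3
v(J, G) = 3/(-6 + J²) (v(J, G) = 3/(-6 + J*J) = 3/(-6 + J²))
I(L) = -3 + L²
((9205 - 1*9174) + I(206))/(21337 + (-8556 + v(E(-8, 9), 26))*(17151 - 12084)) = ((9205 - 1*9174) + (-3 + 206²))/(21337 + (-8556 + 3/(-6 + (-3)²))*(17151 - 12084)) = ((9205 - 9174) + (-3 + 42436))/(21337 + (-8556 + 3/(-6 + 9))*5067) = (31 + 42433)/(21337 + (-8556 + 3/3)*5067) = 42464/(21337 + (-8556 + 3*(⅓))*5067) = 42464/(21337 + (-8556 + 1)*5067) = 42464/(21337 - 8555*5067) = 42464/(21337 - 43348185) = 42464/(-43326848) = 42464*(-1/43326848) = -1327/1353964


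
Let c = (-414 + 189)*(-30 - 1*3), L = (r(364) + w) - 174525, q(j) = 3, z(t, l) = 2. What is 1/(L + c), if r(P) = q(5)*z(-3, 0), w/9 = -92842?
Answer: -1/1002672 ≈ -9.9734e-7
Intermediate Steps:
w = -835578 (w = 9*(-92842) = -835578)
r(P) = 6 (r(P) = 3*2 = 6)
L = -1010097 (L = (6 - 835578) - 174525 = -835572 - 174525 = -1010097)
c = 7425 (c = -225*(-30 - 3) = -225*(-33) = 7425)
1/(L + c) = 1/(-1010097 + 7425) = 1/(-1002672) = -1/1002672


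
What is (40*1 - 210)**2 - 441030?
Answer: -412130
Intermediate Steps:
(40*1 - 210)**2 - 441030 = (40 - 210)**2 - 441030 = (-170)**2 - 441030 = 28900 - 441030 = -412130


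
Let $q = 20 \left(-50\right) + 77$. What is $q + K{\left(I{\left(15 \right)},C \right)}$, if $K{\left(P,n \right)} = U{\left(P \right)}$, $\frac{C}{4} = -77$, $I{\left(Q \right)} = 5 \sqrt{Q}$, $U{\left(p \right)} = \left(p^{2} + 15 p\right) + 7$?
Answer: $-541 + 75 \sqrt{15} \approx -250.53$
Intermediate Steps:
$U{\left(p \right)} = 7 + p^{2} + 15 p$
$q = -923$ ($q = -1000 + 77 = -923$)
$C = -308$ ($C = 4 \left(-77\right) = -308$)
$K{\left(P,n \right)} = 7 + P^{2} + 15 P$
$q + K{\left(I{\left(15 \right)},C \right)} = -923 + \left(7 + \left(5 \sqrt{15}\right)^{2} + 15 \cdot 5 \sqrt{15}\right) = -923 + \left(7 + 375 + 75 \sqrt{15}\right) = -923 + \left(382 + 75 \sqrt{15}\right) = -541 + 75 \sqrt{15}$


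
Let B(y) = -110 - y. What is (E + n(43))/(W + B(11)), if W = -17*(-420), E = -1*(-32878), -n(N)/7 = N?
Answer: 32577/7019 ≈ 4.6413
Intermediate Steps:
n(N) = -7*N
E = 32878
W = 7140
(E + n(43))/(W + B(11)) = (32878 - 7*43)/(7140 + (-110 - 1*11)) = (32878 - 301)/(7140 + (-110 - 11)) = 32577/(7140 - 121) = 32577/7019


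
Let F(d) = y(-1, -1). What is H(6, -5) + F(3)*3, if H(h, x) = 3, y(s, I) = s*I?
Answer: 6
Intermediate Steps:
y(s, I) = I*s
F(d) = 1 (F(d) = -1*(-1) = 1)
H(6, -5) + F(3)*3 = 3 + 1*3 = 3 + 3 = 6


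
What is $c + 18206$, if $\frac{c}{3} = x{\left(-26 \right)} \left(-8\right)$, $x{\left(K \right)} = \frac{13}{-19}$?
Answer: $\frac{346226}{19} \approx 18222.0$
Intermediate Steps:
$x{\left(K \right)} = - \frac{13}{19}$ ($x{\left(K \right)} = 13 \left(- \frac{1}{19}\right) = - \frac{13}{19}$)
$c = \frac{312}{19}$ ($c = 3 \left(\left(- \frac{13}{19}\right) \left(-8\right)\right) = 3 \cdot \frac{104}{19} = \frac{312}{19} \approx 16.421$)
$c + 18206 = \frac{312}{19} + 18206 = \frac{346226}{19}$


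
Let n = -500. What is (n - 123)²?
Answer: 388129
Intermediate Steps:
(n - 123)² = (-500 - 123)² = (-623)² = 388129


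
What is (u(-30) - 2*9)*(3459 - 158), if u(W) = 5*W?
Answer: -554568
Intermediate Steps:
(u(-30) - 2*9)*(3459 - 158) = (5*(-30) - 2*9)*(3459 - 158) = (-150 - 18)*3301 = -168*3301 = -554568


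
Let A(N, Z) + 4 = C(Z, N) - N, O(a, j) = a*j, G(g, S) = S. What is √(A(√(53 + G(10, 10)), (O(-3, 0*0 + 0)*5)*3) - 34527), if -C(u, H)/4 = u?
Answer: √(-34531 - 3*√7) ≈ 185.85*I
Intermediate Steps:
C(u, H) = -4*u
A(N, Z) = -4 - N - 4*Z (A(N, Z) = -4 + (-4*Z - N) = -4 + (-N - 4*Z) = -4 - N - 4*Z)
√(A(√(53 + G(10, 10)), (O(-3, 0*0 + 0)*5)*3) - 34527) = √((-4 - √(53 + 10) - 4*-3*(0*0 + 0)*5*3) - 34527) = √((-4 - √63 - 4*-3*(0 + 0)*5*3) - 34527) = √((-4 - 3*√7 - 4*-3*0*5*3) - 34527) = √((-4 - 3*√7 - 4*0*5*3) - 34527) = √((-4 - 3*√7 - 0*3) - 34527) = √((-4 - 3*√7 - 4*0) - 34527) = √((-4 - 3*√7 + 0) - 34527) = √((-4 - 3*√7) - 34527) = √(-34531 - 3*√7)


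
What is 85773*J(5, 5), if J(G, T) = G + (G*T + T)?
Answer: 3002055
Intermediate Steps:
J(G, T) = G + T + G*T (J(G, T) = G + (T + G*T) = G + T + G*T)
85773*J(5, 5) = 85773*(5 + 5 + 5*5) = 85773*(5 + 5 + 25) = 85773*35 = 3002055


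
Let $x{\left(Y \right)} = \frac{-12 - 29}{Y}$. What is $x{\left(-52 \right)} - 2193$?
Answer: $- \frac{113995}{52} \approx -2192.2$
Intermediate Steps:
$x{\left(Y \right)} = - \frac{41}{Y}$
$x{\left(-52 \right)} - 2193 = - \frac{41}{-52} - 2193 = \left(-41\right) \left(- \frac{1}{52}\right) - 2193 = \frac{41}{52} - 2193 = - \frac{113995}{52}$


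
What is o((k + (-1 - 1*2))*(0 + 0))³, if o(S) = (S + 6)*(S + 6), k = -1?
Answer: 46656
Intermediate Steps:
o(S) = (6 + S)² (o(S) = (6 + S)*(6 + S) = (6 + S)²)
o((k + (-1 - 1*2))*(0 + 0))³ = ((6 + (-1 + (-1 - 1*2))*(0 + 0))²)³ = ((6 + (-1 + (-1 - 2))*0)²)³ = ((6 + (-1 - 3)*0)²)³ = ((6 - 4*0)²)³ = ((6 + 0)²)³ = (6²)³ = 36³ = 46656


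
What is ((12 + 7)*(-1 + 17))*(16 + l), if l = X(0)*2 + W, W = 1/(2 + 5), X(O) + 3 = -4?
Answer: 4560/7 ≈ 651.43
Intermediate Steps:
X(O) = -7 (X(O) = -3 - 4 = -7)
W = ⅐ (W = 1/7 = ⅐ ≈ 0.14286)
l = -97/7 (l = -7*2 + ⅐ = -14 + ⅐ = -97/7 ≈ -13.857)
((12 + 7)*(-1 + 17))*(16 + l) = ((12 + 7)*(-1 + 17))*(16 - 97/7) = (19*16)*(15/7) = 304*(15/7) = 4560/7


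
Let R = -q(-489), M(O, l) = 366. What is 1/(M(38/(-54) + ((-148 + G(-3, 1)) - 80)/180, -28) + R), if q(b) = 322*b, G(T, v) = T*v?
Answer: 1/157824 ≈ 6.3362e-6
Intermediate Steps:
R = 157458 (R = -322*(-489) = -1*(-157458) = 157458)
1/(M(38/(-54) + ((-148 + G(-3, 1)) - 80)/180, -28) + R) = 1/(366 + 157458) = 1/157824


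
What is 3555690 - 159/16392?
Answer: 19428290107/5464 ≈ 3.5557e+6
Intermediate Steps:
3555690 - 159/16392 = 3555690 - 1*53/5464 = 3555690 - 53/5464 = 19428290107/5464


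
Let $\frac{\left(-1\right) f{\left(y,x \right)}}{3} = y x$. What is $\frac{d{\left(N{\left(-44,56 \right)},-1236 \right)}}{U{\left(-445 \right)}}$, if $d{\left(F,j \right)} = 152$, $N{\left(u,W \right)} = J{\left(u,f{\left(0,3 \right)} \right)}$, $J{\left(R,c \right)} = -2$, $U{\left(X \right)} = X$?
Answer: $- \frac{152}{445} \approx -0.34157$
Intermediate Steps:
$f{\left(y,x \right)} = - 3 x y$ ($f{\left(y,x \right)} = - 3 y x = - 3 x y$)
$N{\left(u,W \right)} = -2$
$\frac{d{\left(N{\left(-44,56 \right)},-1236 \right)}}{U{\left(-445 \right)}} = \frac{152}{-445} = 152 \left(- \frac{1}{445}\right) = - \frac{152}{445}$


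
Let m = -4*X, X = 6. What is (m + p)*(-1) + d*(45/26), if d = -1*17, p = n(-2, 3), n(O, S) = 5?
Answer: -271/26 ≈ -10.423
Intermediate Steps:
p = 5
d = -17
m = -24 (m = -4*6 = -24)
(m + p)*(-1) + d*(45/26) = (-24 + 5)*(-1) - 765/26 = -19*(-1) - 765/26 = 19 - 17*45/26 = 19 - 765/26 = -271/26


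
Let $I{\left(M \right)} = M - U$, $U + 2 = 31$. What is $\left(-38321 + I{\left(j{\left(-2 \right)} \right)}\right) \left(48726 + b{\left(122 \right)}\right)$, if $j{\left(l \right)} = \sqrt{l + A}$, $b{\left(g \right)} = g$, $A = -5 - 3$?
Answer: $-1873320800 + 48848 i \sqrt{10} \approx -1.8733 \cdot 10^{9} + 1.5447 \cdot 10^{5} i$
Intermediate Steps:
$A = -8$ ($A = -5 - 3 = -8$)
$U = 29$ ($U = -2 + 31 = 29$)
$j{\left(l \right)} = \sqrt{-8 + l}$ ($j{\left(l \right)} = \sqrt{l - 8} = \sqrt{-8 + l}$)
$I{\left(M \right)} = -29 + M$ ($I{\left(M \right)} = M - 29 = -29 + M$)
$\left(-38321 + I{\left(j{\left(-2 \right)} \right)}\right) \left(48726 + b{\left(122 \right)}\right) = \left(-38321 - \left(29 - \sqrt{-8 - 2}\right)\right) \left(48726 + 122\right) = \left(-38321 - \left(29 - \sqrt{-10}\right)\right) 48848 = \left(-38321 - \left(29 - i \sqrt{10}\right)\right) 48848 = \left(-38350 + i \sqrt{10}\right) 48848 = -1873320800 + 48848 i \sqrt{10}$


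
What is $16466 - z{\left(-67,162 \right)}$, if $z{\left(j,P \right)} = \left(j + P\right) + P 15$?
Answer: $13941$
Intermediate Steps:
$z{\left(j,P \right)} = j + 16 P$ ($z{\left(j,P \right)} = \left(P + j\right) + 15 P = j + 16 P$)
$16466 - z{\left(-67,162 \right)} = 16466 - \left(-67 + 16 \cdot 162\right) = 16466 - \left(-67 + 2592\right) = 16466 - 2525 = 13941$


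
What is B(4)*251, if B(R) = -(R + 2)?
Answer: -1506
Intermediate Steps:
B(R) = -2 - R (B(R) = -(2 + R) = -2 - R)
B(4)*251 = (-2 - 1*4)*251 = (-2 - 4)*251 = -6*251 = -1506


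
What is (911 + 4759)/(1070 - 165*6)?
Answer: 567/8 ≈ 70.875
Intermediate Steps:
(911 + 4759)/(1070 - 165*6) = 5670/(1070 - 990) = 5670/80 = 5670*(1/80) = 567/8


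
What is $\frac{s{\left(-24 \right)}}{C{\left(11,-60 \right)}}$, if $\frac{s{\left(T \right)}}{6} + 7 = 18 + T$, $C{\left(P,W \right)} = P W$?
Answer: $\frac{13}{110} \approx 0.11818$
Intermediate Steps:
$s{\left(T \right)} = 66 + 6 T$ ($s{\left(T \right)} = -42 + 6 \left(18 + T\right) = -42 + \left(108 + 6 T\right) = 66 + 6 T$)
$\frac{s{\left(-24 \right)}}{C{\left(11,-60 \right)}} = \frac{66 + 6 \left(-24\right)}{11 \left(-60\right)} = \frac{66 - 144}{-660} = \left(-78\right) \left(- \frac{1}{660}\right) = \frac{13}{110}$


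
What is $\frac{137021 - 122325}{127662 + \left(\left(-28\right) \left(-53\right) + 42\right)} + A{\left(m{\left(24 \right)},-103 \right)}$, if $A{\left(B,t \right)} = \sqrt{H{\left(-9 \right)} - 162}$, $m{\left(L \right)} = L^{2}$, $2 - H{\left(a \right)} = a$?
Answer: $\frac{3674}{32297} + i \sqrt{151} \approx 0.11376 + 12.288 i$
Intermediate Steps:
$H{\left(a \right)} = 2 - a$
$A{\left(B,t \right)} = i \sqrt{151}$ ($A{\left(B,t \right)} = \sqrt{\left(2 - -9\right) - 162} = \sqrt{\left(2 + 9\right) - 162} = \sqrt{11 - 162} = \sqrt{-151} = i \sqrt{151}$)
$\frac{137021 - 122325}{127662 + \left(\left(-28\right) \left(-53\right) + 42\right)} + A{\left(m{\left(24 \right)},-103 \right)} = \frac{137021 - 122325}{127662 + \left(\left(-28\right) \left(-53\right) + 42\right)} + i \sqrt{151} = \frac{14696}{127662 + \left(1484 + 42\right)} + i \sqrt{151} = \frac{14696}{127662 + 1526} + i \sqrt{151} = \frac{14696}{129188} + i \sqrt{151} = 14696 \cdot \frac{1}{129188} + i \sqrt{151} = \frac{3674}{32297} + i \sqrt{151}$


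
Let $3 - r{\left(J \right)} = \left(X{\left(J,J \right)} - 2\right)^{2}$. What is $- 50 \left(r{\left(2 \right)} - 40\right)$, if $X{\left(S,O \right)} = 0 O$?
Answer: $2050$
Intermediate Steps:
$X{\left(S,O \right)} = 0$
$r{\left(J \right)} = -1$ ($r{\left(J \right)} = 3 - \left(0 - 2\right)^{2} = 3 - \left(-2\right)^{2} = 3 - 4 = -1$)
$- 50 \left(r{\left(2 \right)} - 40\right) = - 50 \left(-1 - 40\right) = \left(-50\right) \left(-41\right) = 2050$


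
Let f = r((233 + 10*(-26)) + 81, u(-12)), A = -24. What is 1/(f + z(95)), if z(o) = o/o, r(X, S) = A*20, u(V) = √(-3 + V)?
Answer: -1/479 ≈ -0.0020877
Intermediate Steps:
r(X, S) = -480 (r(X, S) = -24*20 = -480)
z(o) = 1
f = -480
1/(f + z(95)) = 1/(-480 + 1) = 1/(-479) = -1/479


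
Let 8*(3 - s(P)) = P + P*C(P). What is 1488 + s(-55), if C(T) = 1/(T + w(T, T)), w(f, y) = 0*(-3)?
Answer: 5991/4 ≈ 1497.8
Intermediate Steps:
w(f, y) = 0
C(T) = 1/T (C(T) = 1/(T + 0) = 1/T)
s(P) = 23/8 - P/8 (s(P) = 3 - (P + P/P)/8 = 3 - (P + 1)/8 = 3 - (1 + P)/8 = 3 + (-1/8 - P/8) = 23/8 - P/8)
1488 + s(-55) = 1488 + (23/8 - 1/8*(-55)) = 1488 + (23/8 + 55/8) = 1488 + 39/4 = 5991/4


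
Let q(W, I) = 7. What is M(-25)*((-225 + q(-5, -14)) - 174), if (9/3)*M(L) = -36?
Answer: 4704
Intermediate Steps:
M(L) = -12 (M(L) = (⅓)*(-36) = -12)
M(-25)*((-225 + q(-5, -14)) - 174) = -12*((-225 + 7) - 174) = -12*(-218 - 174) = -12*(-392) = 4704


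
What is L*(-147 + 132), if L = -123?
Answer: 1845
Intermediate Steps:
L*(-147 + 132) = -123*(-147 + 132) = -123*(-15) = 1845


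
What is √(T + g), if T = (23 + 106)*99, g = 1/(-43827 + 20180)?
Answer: 2*√1785323883473/23647 ≈ 113.01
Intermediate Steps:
g = -1/23647 (g = 1/(-23647) = -1/23647 ≈ -4.2289e-5)
T = 12771 (T = 129*99 = 12771)
√(T + g) = √(12771 - 1/23647) = √(301995836/23647) = 2*√1785323883473/23647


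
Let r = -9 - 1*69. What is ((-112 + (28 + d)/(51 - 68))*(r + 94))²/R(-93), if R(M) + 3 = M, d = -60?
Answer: -9345024/289 ≈ -32336.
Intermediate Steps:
r = -78 (r = -9 - 69 = -78)
R(M) = -3 + M
((-112 + (28 + d)/(51 - 68))*(r + 94))²/R(-93) = ((-112 + (28 - 60)/(51 - 68))*(-78 + 94))²/(-3 - 93) = ((-112 - 32/(-17))*16)²/(-96) = ((-112 - 32*(-1/17))*16)²*(-1/96) = ((-112 + 32/17)*16)²*(-1/96) = (-1872/17*16)²*(-1/96) = (-29952/17)²*(-1/96) = (897122304/289)*(-1/96) = -9345024/289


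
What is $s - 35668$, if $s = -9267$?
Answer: $-44935$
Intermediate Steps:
$s - 35668 = -9267 - 35668 = -44935$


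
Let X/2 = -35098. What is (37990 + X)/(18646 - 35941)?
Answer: 32206/17295 ≈ 1.8622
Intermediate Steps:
X = -70196 (X = 2*(-35098) = -70196)
(37990 + X)/(18646 - 35941) = (37990 - 70196)/(18646 - 35941) = -32206/(-17295) = -32206*(-1/17295) = 32206/17295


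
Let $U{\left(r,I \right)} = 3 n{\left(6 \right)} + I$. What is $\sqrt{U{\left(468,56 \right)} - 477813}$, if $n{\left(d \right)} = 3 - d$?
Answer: $i \sqrt{477766} \approx 691.21 i$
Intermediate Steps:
$U{\left(r,I \right)} = -9 + I$ ($U{\left(r,I \right)} = 3 \left(3 - 6\right) + I = 3 \left(-3\right) + I = -9 + I$)
$\sqrt{U{\left(468,56 \right)} - 477813} = \sqrt{\left(-9 + 56\right) - 477813} = \sqrt{47 - 477813} = \sqrt{-477766} = i \sqrt{477766}$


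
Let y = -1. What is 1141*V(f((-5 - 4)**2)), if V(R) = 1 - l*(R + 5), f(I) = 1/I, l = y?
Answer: 555667/81 ≈ 6860.1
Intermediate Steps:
l = -1
f(I) = 1/I
V(R) = 6 + R (V(R) = 1 - (-1)*(R + 5) = 1 - (-1)*(5 + R) = 1 - (-5 - R) = 1 + (5 + R) = 6 + R)
1141*V(f((-5 - 4)**2)) = 1141*(6 + 1/((-5 - 4)**2)) = 1141*(6 + 1/((-9)**2)) = 1141*(6 + 1/81) = 1141*(487/81) = 555667/81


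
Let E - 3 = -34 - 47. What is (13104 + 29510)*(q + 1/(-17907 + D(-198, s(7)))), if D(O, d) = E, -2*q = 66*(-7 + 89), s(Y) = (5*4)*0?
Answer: -188537550214/1635 ≈ -1.1531e+8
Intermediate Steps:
E = -78 (E = 3 + (-34 - 47) = 3 - 81 = -78)
s(Y) = 0 (s(Y) = 20*0 = 0)
q = -2706 (q = -33*(-7 + 89) = -33*82 = -½*5412 = -2706)
D(O, d) = -78
(13104 + 29510)*(q + 1/(-17907 + D(-198, s(7)))) = (13104 + 29510)*(-2706 + 1/(-17907 - 78)) = 42614*(-2706 + 1/(-17985)) = 42614*(-2706 - 1/17985) = 42614*(-48667411/17985) = -188537550214/1635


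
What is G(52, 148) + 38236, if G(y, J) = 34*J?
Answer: 43268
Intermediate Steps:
G(52, 148) + 38236 = 34*148 + 38236 = 5032 + 38236 = 43268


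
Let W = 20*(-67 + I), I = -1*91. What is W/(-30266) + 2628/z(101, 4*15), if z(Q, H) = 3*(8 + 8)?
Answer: 3320447/60532 ≈ 54.854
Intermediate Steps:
I = -91
W = -3160 (W = 20*(-67 - 91) = 20*(-158) = -3160)
z(Q, H) = 48 (z(Q, H) = 3*16 = 48)
W/(-30266) + 2628/z(101, 4*15) = -3160/(-30266) + 2628/48 = -3160*(-1/30266) + 2628*(1/48) = 1580/15133 + 219/4 = 3320447/60532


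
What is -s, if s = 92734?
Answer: -92734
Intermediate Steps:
-s = -1*92734 = -92734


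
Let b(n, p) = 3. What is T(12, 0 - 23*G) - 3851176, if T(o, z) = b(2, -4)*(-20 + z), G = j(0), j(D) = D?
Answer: -3851236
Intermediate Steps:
G = 0
T(o, z) = -60 + 3*z (T(o, z) = 3*(-20 + z) = -60 + 3*z)
T(12, 0 - 23*G) - 3851176 = (-60 + 3*(0 - 23*0)) - 3851176 = (-60 + 3*(0 + 0)) - 3851176 = (-60 + 3*0) - 3851176 = (-60 + 0) - 3851176 = -60 - 3851176 = -3851236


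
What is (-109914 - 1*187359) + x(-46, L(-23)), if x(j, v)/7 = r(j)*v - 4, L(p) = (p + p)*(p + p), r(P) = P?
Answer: -978653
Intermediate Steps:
L(p) = 4*p² (L(p) = (2*p)*(2*p) = 4*p²)
x(j, v) = -28 + 7*j*v (x(j, v) = 7*(j*v - 4) = 7*(-4 + j*v) = -28 + 7*j*v)
(-109914 - 1*187359) + x(-46, L(-23)) = (-109914 - 1*187359) + (-28 + 7*(-46)*(4*(-23)²)) = (-109914 - 187359) + (-28 + 7*(-46)*(4*529)) = -297273 + (-28 + 7*(-46)*2116) = -297273 + (-28 - 681352) = -297273 - 681380 = -978653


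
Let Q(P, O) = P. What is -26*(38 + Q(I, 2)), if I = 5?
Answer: -1118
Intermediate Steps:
-26*(38 + Q(I, 2)) = -26*(38 + 5) = -26*43 = -1118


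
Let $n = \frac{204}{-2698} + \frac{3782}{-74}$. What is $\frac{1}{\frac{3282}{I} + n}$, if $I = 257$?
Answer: $- \frac{12827641}{492751915} \approx -0.026033$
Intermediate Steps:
$n = - \frac{2554733}{49913}$ ($n = 204 \left(- \frac{1}{2698}\right) + 3782 \left(- \frac{1}{74}\right) = - \frac{102}{1349} - \frac{1891}{37} = - \frac{2554733}{49913} \approx -51.184$)
$\frac{1}{\frac{3282}{I} + n} = \frac{1}{\frac{3282}{257} - \frac{2554733}{49913}} = \frac{1}{- \frac{492751915}{12827641}} = - \frac{12827641}{492751915}$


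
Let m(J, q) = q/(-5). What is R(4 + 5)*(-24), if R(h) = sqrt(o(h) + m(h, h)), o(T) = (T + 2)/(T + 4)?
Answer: -24*I*sqrt(4030)/65 ≈ -23.44*I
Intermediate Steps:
o(T) = (2 + T)/(4 + T)
m(J, q) = -q/5 (m(J, q) = q*(-1/5) = -q/5)
R(h) = sqrt(-h/5 + (2 + h)/(4 + h)) (R(h) = sqrt((2 + h)/(4 + h) - h/5) = sqrt(-h/5 + (2 + h)/(4 + h)))
R(4 + 5)*(-24) = sqrt(-(4 + 5)/5 + (2 + (4 + 5))/(4 + (4 + 5)))*(-24) = sqrt(-1/5*9 + (2 + 9)/(4 + 9))*(-24) = sqrt(-9/5 + 11/13)*(-24) = sqrt(-62/65)*(-24) = (I*sqrt(4030)/65)*(-24) = -24*I*sqrt(4030)/65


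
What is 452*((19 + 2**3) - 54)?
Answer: -12204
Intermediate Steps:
452*((19 + 2**3) - 54) = 452*((19 + 8) - 54) = 452*(27 - 54) = 452*(-27) = -12204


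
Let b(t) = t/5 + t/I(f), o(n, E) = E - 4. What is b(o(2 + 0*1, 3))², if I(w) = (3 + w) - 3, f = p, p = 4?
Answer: 81/400 ≈ 0.20250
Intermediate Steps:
f = 4
I(w) = w
o(n, E) = -4 + E
b(t) = 9*t/20 (b(t) = t/5 + t/4 = 9*t/20)
b(o(2 + 0*1, 3))² = (9*(-4 + 3)/20)² = ((9/20)*(-1))² = (-9/20)² = 81/400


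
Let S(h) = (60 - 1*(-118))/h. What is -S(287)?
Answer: -178/287 ≈ -0.62021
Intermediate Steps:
S(h) = 178/h (S(h) = (60 + 118)/h = 178/h)
-S(287) = -178/287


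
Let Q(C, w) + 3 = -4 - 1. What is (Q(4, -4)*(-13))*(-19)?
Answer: -1976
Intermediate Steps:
Q(C, w) = -8 (Q(C, w) = -3 + (-4 - 1) = -3 - 5 = -8)
(Q(4, -4)*(-13))*(-19) = -8*(-13)*(-19) = 104*(-19) = -1976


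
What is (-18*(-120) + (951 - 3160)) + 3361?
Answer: 3312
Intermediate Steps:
(-18*(-120) + (951 - 3160)) + 3361 = (2160 - 2209) + 3361 = -49 + 3361 = 3312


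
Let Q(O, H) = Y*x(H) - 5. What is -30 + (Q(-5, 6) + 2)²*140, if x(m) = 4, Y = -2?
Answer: 16910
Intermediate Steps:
Q(O, H) = -13 (Q(O, H) = -2*4 - 5 = -8 - 5 = -13)
-30 + (Q(-5, 6) + 2)²*140 = -30 + (-13 + 2)²*140 = -30 + (-11)²*140 = -30 + 121*140 = -30 + 16940 = 16910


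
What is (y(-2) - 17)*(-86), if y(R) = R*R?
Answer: 1118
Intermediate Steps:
y(R) = R²
(y(-2) - 17)*(-86) = ((-2)² - 17)*(-86) = (4 - 17)*(-86) = -13*(-86) = 1118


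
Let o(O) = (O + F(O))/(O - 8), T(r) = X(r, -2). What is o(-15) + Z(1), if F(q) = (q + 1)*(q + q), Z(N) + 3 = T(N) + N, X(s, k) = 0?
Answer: -451/23 ≈ -19.609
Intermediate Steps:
T(r) = 0
Z(N) = -3 + N (Z(N) = -3 + (0 + N) = -3 + N)
F(q) = 2*q*(1 + q) (F(q) = (1 + q)*(2*q) = 2*q*(1 + q))
o(O) = (O + 2*O*(1 + O))/(-8 + O) (o(O) = (O + 2*O*(1 + O))/(O - 8) = (O + 2*O*(1 + O))/(-8 + O))
o(-15) + Z(1) = -15*(3 + 2*(-15))/(-8 - 15) + (-3 + 1) = -15*(3 - 30)/(-23) - 2 = -15*(-1/23)*(-27) - 2 = -405/23 - 2 = -451/23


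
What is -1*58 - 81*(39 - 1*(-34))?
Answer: -5971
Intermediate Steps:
-1*58 - 81*(39 - 1*(-34)) = -58 - 81*(39 + 34) = -58 - 81*73 = -58 - 5913 = -5971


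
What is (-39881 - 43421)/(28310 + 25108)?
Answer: -41651/26709 ≈ -1.5594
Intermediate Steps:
(-39881 - 43421)/(28310 + 25108) = -83302/53418 = -83302*1/53418 = -41651/26709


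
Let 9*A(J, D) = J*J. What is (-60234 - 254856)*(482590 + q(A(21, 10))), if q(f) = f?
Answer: -152074722510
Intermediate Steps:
A(J, D) = J²/9 (A(J, D) = (J*J)/9 = J²/9)
(-60234 - 254856)*(482590 + q(A(21, 10))) = (-60234 - 254856)*(482590 + (⅑)*21²) = -315090*(482590 + (⅑)*441) = -315090*(482590 + 49) = -315090*482639 = -152074722510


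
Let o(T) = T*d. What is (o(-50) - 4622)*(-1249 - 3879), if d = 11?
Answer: 26522016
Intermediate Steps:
o(T) = 11*T (o(T) = T*11 = 11*T)
(o(-50) - 4622)*(-1249 - 3879) = (11*(-50) - 4622)*(-1249 - 3879) = (-550 - 4622)*(-5128) = -5172*(-5128) = 26522016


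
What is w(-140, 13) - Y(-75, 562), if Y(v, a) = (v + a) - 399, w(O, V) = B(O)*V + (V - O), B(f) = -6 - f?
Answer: 1807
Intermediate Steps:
w(O, V) = V - O + V*(-6 - O) (w(O, V) = (-6 - O)*V + (V - O) = V*(-6 - O) + (V - O) = V - O + V*(-6 - O))
Y(v, a) = -399 + a + v (Y(v, a) = (a + v) - 399 = -399 + a + v)
w(-140, 13) - Y(-75, 562) = (13 - 1*(-140) - 1*13*(6 - 140)) - (-399 + 562 - 75) = (13 + 140 - 1*13*(-134)) - 1*88 = (13 + 140 + 1742) - 88 = 1895 - 88 = 1807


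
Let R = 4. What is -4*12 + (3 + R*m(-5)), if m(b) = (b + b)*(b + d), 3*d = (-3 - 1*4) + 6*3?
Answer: 25/3 ≈ 8.3333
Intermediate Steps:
d = 11/3 (d = ((-3 - 1*4) + 6*3)/3 = ((-3 - 4) + 18)/3 = (-7 + 18)/3 = (1/3)*11 = 11/3 ≈ 3.6667)
m(b) = 2*b*(11/3 + b) (m(b) = (b + b)*(b + 11/3) = (2*b)*(11/3 + b) = 2*b*(11/3 + b))
-4*12 + (3 + R*m(-5)) = -4*12 + (3 + 4*((2/3)*(-5)*(11 + 3*(-5)))) = -48 + (3 + 4*((2/3)*(-5)*(11 - 15))) = -48 + (3 + 4*((2/3)*(-5)*(-4))) = -48 + (3 + 4*(40/3)) = -48 + (3 + 160/3) = -48 + 169/3 = 25/3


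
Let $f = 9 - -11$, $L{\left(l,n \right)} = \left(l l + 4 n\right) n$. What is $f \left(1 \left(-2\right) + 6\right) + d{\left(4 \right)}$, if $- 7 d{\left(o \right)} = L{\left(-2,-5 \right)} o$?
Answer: $\frac{240}{7} \approx 34.286$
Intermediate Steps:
$L{\left(l,n \right)} = n \left(l^{2} + 4 n\right)$ ($L{\left(l,n \right)} = \left(l^{2} + 4 n\right) n = n \left(l^{2} + 4 n\right)$)
$f = 20$ ($f = 9 + 11 = 20$)
$d{\left(o \right)} = - \frac{80 o}{7}$ ($d{\left(o \right)} = - \frac{- 5 \left(\left(-2\right)^{2} + 4 \left(-5\right)\right) o}{7} = - \frac{- 5 \left(4 - 20\right) o}{7} = - \frac{\left(-5\right) \left(-16\right) o}{7} = - \frac{80 o}{7}$)
$f \left(1 \left(-2\right) + 6\right) + d{\left(4 \right)} = 20 \left(1 \left(-2\right) + 6\right) - \frac{320}{7} = 20 \left(-2 + 6\right) - \frac{320}{7} = 20 \cdot 4 - \frac{320}{7} = 80 - \frac{320}{7} = \frac{240}{7}$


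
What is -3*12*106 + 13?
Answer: -3803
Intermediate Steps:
-3*12*106 + 13 = -36*106 + 13 = -3816 + 13 = -3803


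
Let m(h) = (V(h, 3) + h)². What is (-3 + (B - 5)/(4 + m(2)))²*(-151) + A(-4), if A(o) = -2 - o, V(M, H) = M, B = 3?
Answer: -144911/100 ≈ -1449.1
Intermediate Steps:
m(h) = 4*h² (m(h) = (h + h)² = (2*h)² = 4*h²)
(-3 + (B - 5)/(4 + m(2)))²*(-151) + A(-4) = (-3 + (3 - 5)/(4 + 4*2²))²*(-151) + (-2 - 1*(-4)) = (-3 - 2/(4 + 4*4))²*(-151) + (-2 + 4) = (-3 - 2/(4 + 16))²*(-151) + 2 = (-3 - 2/20)²*(-151) + 2 = (-3 - 2*1/20)²*(-151) + 2 = (-3 - ⅒)²*(-151) + 2 = (-31/10)²*(-151) + 2 = (961/100)*(-151) + 2 = -145111/100 + 2 = -144911/100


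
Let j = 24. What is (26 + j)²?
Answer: 2500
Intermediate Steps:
(26 + j)² = (26 + 24)² = 50² = 2500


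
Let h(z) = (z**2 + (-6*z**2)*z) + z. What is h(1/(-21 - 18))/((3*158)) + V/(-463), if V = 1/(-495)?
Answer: -638189/13259345385 ≈ -4.8131e-5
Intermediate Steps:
h(z) = z + z**2 - 6*z**3 (h(z) = (z**2 - 6*z**3) + z = z + z**2 - 6*z**3)
V = -1/495 ≈ -0.0020202
h(1/(-21 - 18))/((3*158)) + V/(-463) = ((1 + 1/(-21 - 18) - 6/(-21 - 18)**2)/(-21 - 18))/((3*158)) - 1/495/(-463) = ((1 + 1/(-39) - 6*(1/(-39))**2)/(-39))/474 - 1/495*(-1/463) = -(1 - 1/39 - 6*(-1/39)**2)/39*(1/474) + 1/229185 = -(1 - 1/39 - 6*1/1521)/39*(1/474) + 1/229185 = -(1 - 1/39 - 2/507)/39*(1/474) + 1/229185 = -1/39*164/169*(1/474) + 1/229185 = -164/6591*1/474 + 1/229185 = -82/1562067 + 1/229185 = -638189/13259345385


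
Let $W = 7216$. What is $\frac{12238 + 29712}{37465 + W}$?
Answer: $\frac{41950}{44681} \approx 0.93888$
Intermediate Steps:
$\frac{12238 + 29712}{37465 + W} = \frac{12238 + 29712}{37465 + 7216} = \frac{41950}{44681}$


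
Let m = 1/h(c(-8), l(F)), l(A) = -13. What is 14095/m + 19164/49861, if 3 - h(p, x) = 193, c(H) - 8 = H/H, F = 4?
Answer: -133530231886/49861 ≈ -2.6780e+6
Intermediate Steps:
c(H) = 9 (c(H) = 8 + H/H = 8 + 1 = 9)
h(p, x) = -190 (h(p, x) = 3 - 1*193 = 3 - 193 = -190)
m = -1/190 (m = 1/(-190) = -1/190 ≈ -0.0052632)
14095/m + 19164/49861 = 14095/(-1/190) + 19164/49861 = 14095*(-190) + 19164*(1/49861) = -2678050 + 19164/49861 = -133530231886/49861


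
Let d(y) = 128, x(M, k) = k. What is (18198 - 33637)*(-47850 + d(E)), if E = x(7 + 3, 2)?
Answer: 736779958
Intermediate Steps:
E = 2
(18198 - 33637)*(-47850 + d(E)) = (18198 - 33637)*(-47850 + 128) = -15439*(-47722) = 736779958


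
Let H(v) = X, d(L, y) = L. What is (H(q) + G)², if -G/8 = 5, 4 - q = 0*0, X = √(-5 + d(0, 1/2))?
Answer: (40 - I*√5)² ≈ 1595.0 - 178.89*I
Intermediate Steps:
X = I*√5 (X = √(-5 + 0) = √(-5) = I*√5 ≈ 2.2361*I)
q = 4 (q = 4 - 0*0 = 4 - 1*0 = 4 + 0 = 4)
H(v) = I*√5
G = -40 (G = -8*5 = -40)
(H(q) + G)² = (I*√5 - 40)² = (-40 + I*√5)²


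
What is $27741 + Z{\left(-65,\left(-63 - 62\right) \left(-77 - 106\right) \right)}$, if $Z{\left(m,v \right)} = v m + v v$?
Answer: $521806491$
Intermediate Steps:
$Z{\left(m,v \right)} = v^{2} + m v$ ($Z{\left(m,v \right)} = m v + v^{2} = v^{2} + m v$)
$27741 + Z{\left(-65,\left(-63 - 62\right) \left(-77 - 106\right) \right)} = 27741 + \left(-63 - 62\right) \left(-77 - 106\right) \left(-65 + \left(-63 - 62\right) \left(-77 - 106\right)\right) = 27741 + \left(-125\right) \left(-183\right) \left(-65 - -22875\right) = 27741 + 22875 \left(-65 + 22875\right) = 27741 + 22875 \cdot 22810 = 27741 + 521778750 = 521806491$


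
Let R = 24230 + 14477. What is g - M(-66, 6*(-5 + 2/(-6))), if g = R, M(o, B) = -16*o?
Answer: 37651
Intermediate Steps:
R = 38707
g = 38707
g - M(-66, 6*(-5 + 2/(-6))) = 38707 - (-16)*(-66) = 38707 - 1*1056 = 38707 - 1056 = 37651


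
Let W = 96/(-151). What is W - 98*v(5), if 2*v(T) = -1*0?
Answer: -96/151 ≈ -0.63576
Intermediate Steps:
v(T) = 0 (v(T) = (-1*0)/2 = (½)*0 = 0)
W = -96/151 (W = 96*(-1/151) = -96/151 ≈ -0.63576)
W - 98*v(5) = -96/151 - 98*0 = -96/151 + 0 = -96/151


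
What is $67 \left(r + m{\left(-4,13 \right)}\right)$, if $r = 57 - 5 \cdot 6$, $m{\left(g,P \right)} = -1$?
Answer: $1742$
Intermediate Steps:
$r = 27$ ($r = 57 - 30 = 27$)
$67 \left(r + m{\left(-4,13 \right)}\right) = 67 \left(27 - 1\right) = 67 \cdot 26 = 1742$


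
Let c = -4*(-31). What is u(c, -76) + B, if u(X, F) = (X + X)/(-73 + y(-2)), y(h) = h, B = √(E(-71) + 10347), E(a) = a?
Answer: -248/75 + 2*√2569 ≈ 98.064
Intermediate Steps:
c = 124
B = 2*√2569 (B = √(-71 + 10347) = √10276 = 2*√2569 ≈ 101.37)
u(X, F) = -2*X/75 (u(X, F) = (X + X)/(-73 - 2) = (2*X)/(-75) = (2*X)*(-1/75) = -2*X/75)
u(c, -76) + B = -2/75*124 + 2*√2569 = -248/75 + 2*√2569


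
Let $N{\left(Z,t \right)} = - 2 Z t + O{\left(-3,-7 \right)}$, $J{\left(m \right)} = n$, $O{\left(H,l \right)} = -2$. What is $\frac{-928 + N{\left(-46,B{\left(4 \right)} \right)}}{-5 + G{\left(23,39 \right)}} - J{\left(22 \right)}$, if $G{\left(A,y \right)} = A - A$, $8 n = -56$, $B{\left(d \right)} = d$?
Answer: $\frac{597}{5} \approx 119.4$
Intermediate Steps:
$n = -7$ ($n = \frac{1}{8} \left(-56\right) = -7$)
$G{\left(A,y \right)} = 0$
$J{\left(m \right)} = -7$
$N{\left(Z,t \right)} = -2 - 2 Z t$ ($N{\left(Z,t \right)} = - 2 Z t - 2 = -2 - 2 Z t$)
$\frac{-928 + N{\left(-46,B{\left(4 \right)} \right)}}{-5 + G{\left(23,39 \right)}} - J{\left(22 \right)} = \frac{-928 - \left(2 - 368\right)}{-5 + 0} - -7 = \frac{-928 + \left(-2 + 368\right)}{-5} + 7 = \left(-928 + 366\right) \left(- \frac{1}{5}\right) + 7 = \left(-562\right) \left(- \frac{1}{5}\right) + 7 = \frac{562}{5} + 7 = \frac{597}{5}$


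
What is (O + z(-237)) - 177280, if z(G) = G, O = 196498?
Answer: 18981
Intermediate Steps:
(O + z(-237)) - 177280 = (196498 - 237) - 177280 = 196261 - 177280 = 18981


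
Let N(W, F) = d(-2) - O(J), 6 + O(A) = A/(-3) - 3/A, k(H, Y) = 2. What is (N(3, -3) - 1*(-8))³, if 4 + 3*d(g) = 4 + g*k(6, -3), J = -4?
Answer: 2048383/1728 ≈ 1185.4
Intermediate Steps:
d(g) = 2*g/3 (d(g) = -4/3 + (4 + g*2)/3 = -4/3 + (4 + 2*g)/3 = -4/3 + (4/3 + 2*g/3) = 2*g/3)
O(A) = -6 - 3/A - A/3 (O(A) = -6 + (A/(-3) - 3/A) = -6 + (A*(-⅓) - 3/A) = -6 + (-A/3 - 3/A) = -6 + (-3/A - A/3) = -6 - 3/A - A/3)
N(W, F) = 31/12 (N(W, F) = (⅔)*(-2) - (-6 - 3/(-4) - ⅓*(-4)) = -4/3 - (-6 - 3*(-¼) + 4/3) = -4/3 - (-6 + ¾ + 4/3) = -4/3 - 1*(-47/12) = -4/3 + 47/12 = 31/12)
(N(3, -3) - 1*(-8))³ = (31/12 - 1*(-8))³ = (31/12 + 8)³ = (127/12)³ = 2048383/1728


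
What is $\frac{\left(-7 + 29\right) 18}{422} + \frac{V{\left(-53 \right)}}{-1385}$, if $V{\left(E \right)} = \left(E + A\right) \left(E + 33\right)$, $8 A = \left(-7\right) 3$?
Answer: $\frac{15797}{116894} \approx 0.13514$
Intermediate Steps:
$A = - \frac{21}{8}$ ($A = \frac{\left(-7\right) 3}{8} = \frac{1}{8} \left(-21\right) = - \frac{21}{8} \approx -2.625$)
$V{\left(E \right)} = \left(33 + E\right) \left(- \frac{21}{8} + E\right)$ ($V{\left(E \right)} = \left(E - \frac{21}{8}\right) \left(E + 33\right) = \left(- \frac{21}{8} + E\right) \left(33 + E\right) = \left(33 + E\right) \left(- \frac{21}{8} + E\right)$)
$\frac{\left(-7 + 29\right) 18}{422} + \frac{V{\left(-53 \right)}}{-1385} = \frac{\left(-7 + 29\right) 18}{422} + \frac{- \frac{693}{8} + \left(-53\right)^{2} + \frac{243}{8} \left(-53\right)}{-1385} = 22 \cdot 18 \cdot \frac{1}{422} + \left(- \frac{693}{8} + 2809 - \frac{12879}{8}\right) \left(- \frac{1}{1385}\right) = 396 \cdot \frac{1}{422} + \frac{2225}{2} \left(- \frac{1}{1385}\right) = \frac{198}{211} - \frac{445}{554} = \frac{15797}{116894}$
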